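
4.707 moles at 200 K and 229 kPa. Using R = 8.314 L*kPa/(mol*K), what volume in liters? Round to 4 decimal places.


PV = nRT, solve for V = nRT / P.
nRT = 4.707 * 8.314 * 200 = 7826.7996
V = 7826.7996 / 229
V = 34.17816419 L, rounded to 4 dp:

34.1782 L


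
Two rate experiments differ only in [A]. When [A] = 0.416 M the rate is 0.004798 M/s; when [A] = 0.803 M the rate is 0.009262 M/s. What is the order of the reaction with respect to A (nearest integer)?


Rate is proportional to [A]^n, so rate2/rate1 = ([A]2/[A]1)^n. Take logs to solve for n.
rate2/rate1 = 0.009262 / 0.004798 = 1.9304
[A]2/[A]1 = 0.803 / 0.416 = 1.9303
n = ln(1.9304) / ln(1.9303) = 1.0
Nearest integer order:

1


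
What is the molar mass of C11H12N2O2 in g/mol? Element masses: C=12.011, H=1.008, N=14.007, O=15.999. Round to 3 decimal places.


M = sum(count * atomic_mass) over atoms.
M = 11*12.011 + 12*1.008 + 2*14.007 + 2*15.999
M = 132.121 + 12.096 + 28.014 + 31.998
M = 204.229 g/mol, rounded to 3 dp:

204.229 g/mol


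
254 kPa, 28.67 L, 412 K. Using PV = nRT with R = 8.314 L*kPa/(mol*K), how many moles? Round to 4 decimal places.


PV = nRT, solve for n = PV / (RT).
PV = 254 * 28.67 = 7282.18
RT = 8.314 * 412 = 3425.368
n = 7282.18 / 3425.368
n = 2.12595552 mol, rounded to 4 dp:

2.1260 mol


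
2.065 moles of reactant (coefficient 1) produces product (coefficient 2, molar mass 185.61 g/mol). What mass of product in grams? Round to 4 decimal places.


Use the coefficient ratio to convert reactant moles to product moles, then multiply by the product's molar mass.
moles_P = moles_R * (coeff_P / coeff_R) = 2.065 * (2/1) = 4.13
mass_P = moles_P * M_P = 4.13 * 185.61
mass_P = 766.5693 g, rounded to 4 dp:

766.5693 g


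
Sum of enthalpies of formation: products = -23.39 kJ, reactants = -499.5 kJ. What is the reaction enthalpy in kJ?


dH_rxn = sum(dH_f products) - sum(dH_f reactants)
dH_rxn = -23.39 - (-499.5)
dH_rxn = 476.11 kJ:

476.11 kJ


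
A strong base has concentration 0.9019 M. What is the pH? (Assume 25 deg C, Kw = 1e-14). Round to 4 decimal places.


A strong base dissociates completely, so [OH-] equals the given concentration.
pOH = -log10([OH-]) = -log10(0.9019) = 0.044842
pH = 14 - pOH = 14 - 0.044842
pH = 13.955158, rounded to 4 dp:

13.9552


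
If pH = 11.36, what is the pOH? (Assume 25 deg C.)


At 25 deg C, pH + pOH = 14.
pOH = 14 - pH = 14 - 11.36
pOH = 2.64:

2.64


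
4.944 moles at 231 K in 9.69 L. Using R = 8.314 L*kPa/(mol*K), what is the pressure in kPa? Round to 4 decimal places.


PV = nRT, solve for P = nRT / V.
nRT = 4.944 * 8.314 * 231 = 9495.1201
P = 9495.1201 / 9.69
P = 979.88855521 kPa, rounded to 4 dp:

979.8886 kPa


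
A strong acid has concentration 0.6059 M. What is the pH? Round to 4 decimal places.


A strong acid dissociates completely, so [H+] equals the given concentration.
pH = -log10([H+]) = -log10(0.6059)
pH = 0.21759905, rounded to 4 dp:

0.2176


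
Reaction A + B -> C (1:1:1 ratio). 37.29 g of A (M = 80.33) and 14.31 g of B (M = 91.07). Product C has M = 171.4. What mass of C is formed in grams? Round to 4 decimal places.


Find moles of each reactant; the smaller value is the limiting reagent in a 1:1:1 reaction, so moles_C equals moles of the limiter.
n_A = mass_A / M_A = 37.29 / 80.33 = 0.46421 mol
n_B = mass_B / M_B = 14.31 / 91.07 = 0.157132 mol
Limiting reagent: B (smaller), n_limiting = 0.157132 mol
mass_C = n_limiting * M_C = 0.157132 * 171.4
mass_C = 26.9324248 g, rounded to 4 dp:

26.9324 g


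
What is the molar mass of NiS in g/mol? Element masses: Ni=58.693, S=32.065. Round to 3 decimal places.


M = sum(count * atomic_mass) over atoms.
M = 1*58.693 + 1*32.065
M = 58.693 + 32.065
M = 90.758 g/mol, rounded to 3 dp:

90.758 g/mol


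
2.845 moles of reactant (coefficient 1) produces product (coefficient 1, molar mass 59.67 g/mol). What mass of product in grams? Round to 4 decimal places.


Use the coefficient ratio to convert reactant moles to product moles, then multiply by the product's molar mass.
moles_P = moles_R * (coeff_P / coeff_R) = 2.845 * (1/1) = 2.845
mass_P = moles_P * M_P = 2.845 * 59.67
mass_P = 169.76115 g, rounded to 4 dp:

169.7612 g


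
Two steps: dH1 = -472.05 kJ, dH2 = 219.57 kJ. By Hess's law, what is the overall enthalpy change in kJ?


Hess's law: enthalpy is a state function, so add the step enthalpies.
dH_total = dH1 + dH2 = -472.05 + (219.57)
dH_total = -252.48 kJ:

-252.48 kJ


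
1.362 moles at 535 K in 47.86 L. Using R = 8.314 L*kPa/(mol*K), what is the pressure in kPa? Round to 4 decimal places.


PV = nRT, solve for P = nRT / V.
nRT = 1.362 * 8.314 * 535 = 6058.1624
P = 6058.1624 / 47.86
P = 126.58091099 kPa, rounded to 4 dp:

126.5809 kPa


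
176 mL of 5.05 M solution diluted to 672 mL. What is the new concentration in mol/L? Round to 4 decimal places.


Dilution: M1*V1 = M2*V2, solve for M2.
M2 = M1*V1 / V2
M2 = 5.05 * 176 / 672
M2 = 888.8 / 672
M2 = 1.32261905 mol/L, rounded to 4 dp:

1.3226 mol/L


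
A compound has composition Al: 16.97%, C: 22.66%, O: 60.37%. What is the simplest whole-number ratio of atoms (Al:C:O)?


Assume 100 g of compound, divide each mass% by atomic mass to get moles, then normalize by the smallest to get a raw atom ratio.
Moles per 100 g: Al: 16.97/26.982 = 0.6289, C: 22.66/12.011 = 1.8866, O: 60.37/15.999 = 3.7734
Raw ratio (divide by min = 0.6289): Al: 1.0, C: 3.0, O: 6.0
Multiply by 1 to clear fractions: Al: 1.0 ~= 1, C: 3.0 ~= 3, O: 6.0 ~= 6
Reduce by GCD to get the simplest whole-number ratio:

1:3:6


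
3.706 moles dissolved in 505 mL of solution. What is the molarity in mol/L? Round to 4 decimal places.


Convert volume to liters: V_L = V_mL / 1000.
V_L = 505 / 1000 = 0.505 L
M = n / V_L = 3.706 / 0.505
M = 7.33861386 mol/L, rounded to 4 dp:

7.3386 mol/L


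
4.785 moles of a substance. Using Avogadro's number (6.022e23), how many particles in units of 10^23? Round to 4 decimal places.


N = n * NA, then divide by 1e23 for the requested units.
N / 1e23 = n * 6.022
N / 1e23 = 4.785 * 6.022
N / 1e23 = 28.81527, rounded to 4 dp:

28.8153


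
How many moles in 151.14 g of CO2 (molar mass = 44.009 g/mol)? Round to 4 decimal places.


n = mass / M
n = 151.14 / 44.009
n = 3.43429753 mol, rounded to 4 dp:

3.4343 mol


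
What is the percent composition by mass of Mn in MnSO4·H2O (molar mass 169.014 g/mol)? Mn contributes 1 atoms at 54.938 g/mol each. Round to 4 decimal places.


pct = 100 * (n_elem * M_elem) / M_total
mass_contribution = 1 * 54.938 = 54.938 g/mol
pct = 100 * 54.938 / 169.014
pct = 32.50499959 %, rounded to 4 dp:

32.5050 %


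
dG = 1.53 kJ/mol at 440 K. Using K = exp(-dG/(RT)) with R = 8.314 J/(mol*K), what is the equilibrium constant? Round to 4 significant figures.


dG is in kJ/mol; multiply by 1000 to match R in J/(mol*K).
RT = 8.314 * 440 = 3658.16 J/mol
exponent = -dG*1000 / (RT) = -(1.53*1000) / 3658.16 = -0.41824305
K = exp(-0.41824305)
K = 0.65820223, rounded to 4 significant figures:

0.6582


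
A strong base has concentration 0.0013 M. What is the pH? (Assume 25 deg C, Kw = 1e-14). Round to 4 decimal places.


A strong base dissociates completely, so [OH-] equals the given concentration.
pOH = -log10([OH-]) = -log10(0.0013) = 2.886057
pH = 14 - pOH = 14 - 2.886057
pH = 11.113943, rounded to 4 dp:

11.1139


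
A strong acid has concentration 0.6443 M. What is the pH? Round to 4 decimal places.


A strong acid dissociates completely, so [H+] equals the given concentration.
pH = -log10([H+]) = -log10(0.6443)
pH = 0.19091187, rounded to 4 dp:

0.1909


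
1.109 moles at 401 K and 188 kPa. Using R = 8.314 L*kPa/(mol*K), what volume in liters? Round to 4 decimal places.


PV = nRT, solve for V = nRT / P.
nRT = 1.109 * 8.314 * 401 = 3697.3106
V = 3697.3106 / 188
V = 19.66654574 L, rounded to 4 dp:

19.6665 L


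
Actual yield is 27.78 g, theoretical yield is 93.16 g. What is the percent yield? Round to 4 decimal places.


% yield = 100 * actual / theoretical
% yield = 100 * 27.78 / 93.16
% yield = 29.81966509 %, rounded to 4 dp:

29.8197 %


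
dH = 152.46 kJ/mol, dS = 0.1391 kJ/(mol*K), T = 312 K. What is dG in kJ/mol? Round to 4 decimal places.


Gibbs: dG = dH - T*dS (consistent units, dS already in kJ/(mol*K)).
T*dS = 312 * 0.1391 = 43.3992
dG = 152.46 - (43.3992)
dG = 109.0608 kJ/mol, rounded to 4 dp:

109.0608 kJ/mol


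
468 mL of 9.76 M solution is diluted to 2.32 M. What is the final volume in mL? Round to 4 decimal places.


Dilution: M1*V1 = M2*V2, solve for V2.
V2 = M1*V1 / M2
V2 = 9.76 * 468 / 2.32
V2 = 4567.68 / 2.32
V2 = 1968.82758621 mL, rounded to 4 dp:

1968.8276 mL


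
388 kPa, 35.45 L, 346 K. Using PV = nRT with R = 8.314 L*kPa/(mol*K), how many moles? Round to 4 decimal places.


PV = nRT, solve for n = PV / (RT).
PV = 388 * 35.45 = 13754.6
RT = 8.314 * 346 = 2876.644
n = 13754.6 / 2876.644
n = 4.78147452 mol, rounded to 4 dp:

4.7815 mol


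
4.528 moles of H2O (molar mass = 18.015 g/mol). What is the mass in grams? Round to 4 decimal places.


mass = n * M
mass = 4.528 * 18.015
mass = 81.57192 g, rounded to 4 dp:

81.5719 g


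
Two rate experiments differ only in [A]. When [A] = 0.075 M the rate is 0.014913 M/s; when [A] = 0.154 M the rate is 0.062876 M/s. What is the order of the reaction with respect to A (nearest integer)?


Rate is proportional to [A]^n, so rate2/rate1 = ([A]2/[A]1)^n. Take logs to solve for n.
rate2/rate1 = 0.062876 / 0.014913 = 4.2162
[A]2/[A]1 = 0.154 / 0.075 = 2.0533
n = ln(4.2162) / ln(2.0533) = 2.0
Nearest integer order:

2


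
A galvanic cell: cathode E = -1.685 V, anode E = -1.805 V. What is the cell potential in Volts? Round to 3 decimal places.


Standard cell potential: E_cell = E_cathode - E_anode.
E_cell = -1.685 - (-1.805)
E_cell = 0.12 V, rounded to 3 dp:

0.120 V


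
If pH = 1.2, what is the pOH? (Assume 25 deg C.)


At 25 deg C, pH + pOH = 14.
pOH = 14 - pH = 14 - 1.2
pOH = 12.8:

12.80


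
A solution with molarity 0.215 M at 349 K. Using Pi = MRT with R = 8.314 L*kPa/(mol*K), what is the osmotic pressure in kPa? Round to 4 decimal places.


Osmotic pressure (van't Hoff): Pi = M*R*T.
RT = 8.314 * 349 = 2901.586
Pi = 0.215 * 2901.586
Pi = 623.84099 kPa, rounded to 4 dp:

623.8410 kPa


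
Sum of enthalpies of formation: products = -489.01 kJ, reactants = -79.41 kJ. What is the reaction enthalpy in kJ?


dH_rxn = sum(dH_f products) - sum(dH_f reactants)
dH_rxn = -489.01 - (-79.41)
dH_rxn = -409.6 kJ:

-409.60 kJ


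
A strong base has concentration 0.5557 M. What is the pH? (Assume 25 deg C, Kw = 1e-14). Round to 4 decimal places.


A strong base dissociates completely, so [OH-] equals the given concentration.
pOH = -log10([OH-]) = -log10(0.5557) = 0.25516
pH = 14 - pOH = 14 - 0.25516
pH = 13.74484, rounded to 4 dp:

13.7448


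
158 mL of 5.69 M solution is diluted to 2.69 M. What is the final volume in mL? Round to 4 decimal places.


Dilution: M1*V1 = M2*V2, solve for V2.
V2 = M1*V1 / M2
V2 = 5.69 * 158 / 2.69
V2 = 899.02 / 2.69
V2 = 334.20817844 mL, rounded to 4 dp:

334.2082 mL


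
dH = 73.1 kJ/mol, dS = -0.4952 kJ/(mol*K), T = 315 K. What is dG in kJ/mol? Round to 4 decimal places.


Gibbs: dG = dH - T*dS (consistent units, dS already in kJ/(mol*K)).
T*dS = 315 * -0.4952 = -155.988
dG = 73.1 - (-155.988)
dG = 229.088 kJ/mol, rounded to 4 dp:

229.0880 kJ/mol


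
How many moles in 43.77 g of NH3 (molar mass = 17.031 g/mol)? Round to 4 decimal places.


n = mass / M
n = 43.77 / 17.031
n = 2.57001938 mol, rounded to 4 dp:

2.5700 mol


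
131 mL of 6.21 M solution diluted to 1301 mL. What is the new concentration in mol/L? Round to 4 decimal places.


Dilution: M1*V1 = M2*V2, solve for M2.
M2 = M1*V1 / V2
M2 = 6.21 * 131 / 1301
M2 = 813.51 / 1301
M2 = 0.62529593 mol/L, rounded to 4 dp:

0.6253 mol/L


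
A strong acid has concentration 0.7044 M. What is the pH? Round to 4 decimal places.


A strong acid dissociates completely, so [H+] equals the given concentration.
pH = -log10([H+]) = -log10(0.7044)
pH = 0.15218065, rounded to 4 dp:

0.1522


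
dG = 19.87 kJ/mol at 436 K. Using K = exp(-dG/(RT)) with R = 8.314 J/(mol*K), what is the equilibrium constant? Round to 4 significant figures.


dG is in kJ/mol; multiply by 1000 to match R in J/(mol*K).
RT = 8.314 * 436 = 3624.904 J/mol
exponent = -dG*1000 / (RT) = -(19.87*1000) / 3624.904 = -5.48152448
K = exp(-5.48152448)
K = 0.0041629785, rounded to 4 significant figures:

0.004163


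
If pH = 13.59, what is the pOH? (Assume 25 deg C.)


At 25 deg C, pH + pOH = 14.
pOH = 14 - pH = 14 - 13.59
pOH = 0.41:

0.41


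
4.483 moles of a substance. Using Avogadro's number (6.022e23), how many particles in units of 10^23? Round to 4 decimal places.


N = n * NA, then divide by 1e23 for the requested units.
N / 1e23 = n * 6.022
N / 1e23 = 4.483 * 6.022
N / 1e23 = 26.996626, rounded to 4 dp:

26.9966


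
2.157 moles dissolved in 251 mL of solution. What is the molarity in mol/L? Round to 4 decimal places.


Convert volume to liters: V_L = V_mL / 1000.
V_L = 251 / 1000 = 0.251 L
M = n / V_L = 2.157 / 0.251
M = 8.5936255 mol/L, rounded to 4 dp:

8.5936 mol/L


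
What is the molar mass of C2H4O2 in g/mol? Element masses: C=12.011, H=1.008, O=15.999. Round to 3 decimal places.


M = sum(count * atomic_mass) over atoms.
M = 2*12.011 + 4*1.008 + 2*15.999
M = 24.022 + 4.032 + 31.998
M = 60.052 g/mol, rounded to 3 dp:

60.052 g/mol


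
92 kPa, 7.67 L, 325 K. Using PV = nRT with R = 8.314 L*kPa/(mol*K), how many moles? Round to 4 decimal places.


PV = nRT, solve for n = PV / (RT).
PV = 92 * 7.67 = 705.64
RT = 8.314 * 325 = 2702.05
n = 705.64 / 2702.05
n = 0.26114987 mol, rounded to 4 dp:

0.2611 mol


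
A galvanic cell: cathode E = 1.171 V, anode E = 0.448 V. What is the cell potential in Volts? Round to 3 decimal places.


Standard cell potential: E_cell = E_cathode - E_anode.
E_cell = 1.171 - (0.448)
E_cell = 0.723 V, rounded to 3 dp:

0.723 V


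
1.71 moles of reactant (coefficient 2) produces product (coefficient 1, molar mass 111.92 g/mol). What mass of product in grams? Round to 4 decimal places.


Use the coefficient ratio to convert reactant moles to product moles, then multiply by the product's molar mass.
moles_P = moles_R * (coeff_P / coeff_R) = 1.71 * (1/2) = 0.855
mass_P = moles_P * M_P = 0.855 * 111.92
mass_P = 95.6916 g, rounded to 4 dp:

95.6916 g


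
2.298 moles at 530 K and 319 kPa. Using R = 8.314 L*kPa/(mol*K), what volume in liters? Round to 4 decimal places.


PV = nRT, solve for V = nRT / P.
nRT = 2.298 * 8.314 * 530 = 10125.9532
V = 10125.9532 / 319
V = 31.7428 L, rounded to 4 dp:

31.7428 L


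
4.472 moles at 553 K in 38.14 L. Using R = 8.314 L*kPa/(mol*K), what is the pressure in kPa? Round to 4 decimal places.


PV = nRT, solve for P = nRT / V.
nRT = 4.472 * 8.314 * 553 = 20560.655
P = 20560.655 / 38.14
P = 539.08377032 kPa, rounded to 4 dp:

539.0838 kPa


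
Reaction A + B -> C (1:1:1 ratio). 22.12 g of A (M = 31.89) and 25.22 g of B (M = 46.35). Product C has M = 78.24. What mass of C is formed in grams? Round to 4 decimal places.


Find moles of each reactant; the smaller value is the limiting reagent in a 1:1:1 reaction, so moles_C equals moles of the limiter.
n_A = mass_A / M_A = 22.12 / 31.89 = 0.693634 mol
n_B = mass_B / M_B = 25.22 / 46.35 = 0.544121 mol
Limiting reagent: B (smaller), n_limiting = 0.544121 mol
mass_C = n_limiting * M_C = 0.544121 * 78.24
mass_C = 42.57202704 g, rounded to 4 dp:

42.5720 g


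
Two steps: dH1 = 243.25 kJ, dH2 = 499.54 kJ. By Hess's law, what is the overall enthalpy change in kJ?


Hess's law: enthalpy is a state function, so add the step enthalpies.
dH_total = dH1 + dH2 = 243.25 + (499.54)
dH_total = 742.79 kJ:

742.79 kJ


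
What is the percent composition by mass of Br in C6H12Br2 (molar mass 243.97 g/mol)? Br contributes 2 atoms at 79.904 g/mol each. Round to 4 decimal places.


pct = 100 * (n_elem * M_elem) / M_total
mass_contribution = 2 * 79.904 = 159.808 g/mol
pct = 100 * 159.808 / 243.97
pct = 65.50313563 %, rounded to 4 dp:

65.5031 %


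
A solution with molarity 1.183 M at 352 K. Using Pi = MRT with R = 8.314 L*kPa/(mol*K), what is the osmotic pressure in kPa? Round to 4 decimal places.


Osmotic pressure (van't Hoff): Pi = M*R*T.
RT = 8.314 * 352 = 2926.528
Pi = 1.183 * 2926.528
Pi = 3462.082624 kPa, rounded to 4 dp:

3462.0826 kPa


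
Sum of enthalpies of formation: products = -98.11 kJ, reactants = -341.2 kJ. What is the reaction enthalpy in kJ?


dH_rxn = sum(dH_f products) - sum(dH_f reactants)
dH_rxn = -98.11 - (-341.2)
dH_rxn = 243.09 kJ:

243.09 kJ


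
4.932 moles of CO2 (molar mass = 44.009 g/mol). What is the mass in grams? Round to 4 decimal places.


mass = n * M
mass = 4.932 * 44.009
mass = 217.052388 g, rounded to 4 dp:

217.0524 g


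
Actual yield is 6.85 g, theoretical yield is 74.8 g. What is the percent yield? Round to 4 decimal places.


% yield = 100 * actual / theoretical
% yield = 100 * 6.85 / 74.8
% yield = 9.15775401 %, rounded to 4 dp:

9.1578 %


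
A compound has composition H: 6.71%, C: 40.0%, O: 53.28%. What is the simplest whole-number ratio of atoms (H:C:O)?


Assume 100 g of compound, divide each mass% by atomic mass to get moles, then normalize by the smallest to get a raw atom ratio.
Moles per 100 g: H: 6.71/1.008 = 6.6567, C: 40.0/12.011 = 3.3303, O: 53.28/15.999 = 3.3302
Raw ratio (divide by min = 3.3302): H: 1.999, C: 1.0, O: 1.0
Multiply by 1 to clear fractions: H: 1.999 ~= 2, C: 1.0 ~= 1, O: 1.0 ~= 1
Reduce by GCD to get the simplest whole-number ratio:

2:1:1


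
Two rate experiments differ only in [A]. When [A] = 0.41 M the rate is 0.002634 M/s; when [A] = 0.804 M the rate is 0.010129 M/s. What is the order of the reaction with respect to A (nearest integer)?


Rate is proportional to [A]^n, so rate2/rate1 = ([A]2/[A]1)^n. Take logs to solve for n.
rate2/rate1 = 0.010129 / 0.002634 = 3.8455
[A]2/[A]1 = 0.804 / 0.41 = 1.961
n = ln(3.8455) / ln(1.961) = 2.0
Nearest integer order:

2


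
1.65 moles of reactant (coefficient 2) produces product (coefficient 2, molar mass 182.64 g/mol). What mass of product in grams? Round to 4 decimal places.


Use the coefficient ratio to convert reactant moles to product moles, then multiply by the product's molar mass.
moles_P = moles_R * (coeff_P / coeff_R) = 1.65 * (2/2) = 1.65
mass_P = moles_P * M_P = 1.65 * 182.64
mass_P = 301.356 g, rounded to 4 dp:

301.3560 g


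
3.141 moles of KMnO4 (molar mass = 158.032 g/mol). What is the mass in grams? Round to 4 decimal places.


mass = n * M
mass = 3.141 * 158.032
mass = 496.378512 g, rounded to 4 dp:

496.3785 g


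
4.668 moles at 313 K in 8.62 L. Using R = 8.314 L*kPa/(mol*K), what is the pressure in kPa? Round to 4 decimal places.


PV = nRT, solve for P = nRT / V.
nRT = 4.668 * 8.314 * 313 = 12147.4524
P = 12147.4524 / 8.62
P = 1409.21721578 kPa, rounded to 4 dp:

1409.2172 kPa


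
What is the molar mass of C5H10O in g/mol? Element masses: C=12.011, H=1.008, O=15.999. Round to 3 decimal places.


M = sum(count * atomic_mass) over atoms.
M = 5*12.011 + 10*1.008 + 1*15.999
M = 60.055 + 10.08 + 15.999
M = 86.134 g/mol, rounded to 3 dp:

86.134 g/mol


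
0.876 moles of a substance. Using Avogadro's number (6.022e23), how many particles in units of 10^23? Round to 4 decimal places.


N = n * NA, then divide by 1e23 for the requested units.
N / 1e23 = n * 6.022
N / 1e23 = 0.876 * 6.022
N / 1e23 = 5.275272, rounded to 4 dp:

5.2753


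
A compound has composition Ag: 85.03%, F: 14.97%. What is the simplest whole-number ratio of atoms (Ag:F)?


Assume 100 g of compound, divide each mass% by atomic mass to get moles, then normalize by the smallest to get a raw atom ratio.
Moles per 100 g: Ag: 85.03/107.868 = 0.7883, F: 14.97/18.998 = 0.788
Raw ratio (divide by min = 0.788): Ag: 1.0, F: 1.0
Multiply by 1 to clear fractions: Ag: 1.0 ~= 1, F: 1.0 ~= 1
Reduce by GCD to get the simplest whole-number ratio:

1:1


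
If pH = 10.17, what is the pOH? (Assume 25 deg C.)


At 25 deg C, pH + pOH = 14.
pOH = 14 - pH = 14 - 10.17
pOH = 3.83:

3.83


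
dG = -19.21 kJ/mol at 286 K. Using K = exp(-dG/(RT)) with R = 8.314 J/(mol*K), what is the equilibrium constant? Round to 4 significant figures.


dG is in kJ/mol; multiply by 1000 to match R in J/(mol*K).
RT = 8.314 * 286 = 2377.804 J/mol
exponent = -dG*1000 / (RT) = -(-19.21*1000) / 2377.804 = 8.07888287
K = exp(8.07888287)
K = 3225.6278, rounded to 4 significant figures:

3226


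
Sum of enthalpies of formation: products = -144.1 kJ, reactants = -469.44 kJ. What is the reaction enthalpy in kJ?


dH_rxn = sum(dH_f products) - sum(dH_f reactants)
dH_rxn = -144.1 - (-469.44)
dH_rxn = 325.34 kJ:

325.34 kJ


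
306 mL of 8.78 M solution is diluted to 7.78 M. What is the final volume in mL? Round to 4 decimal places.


Dilution: M1*V1 = M2*V2, solve for V2.
V2 = M1*V1 / M2
V2 = 8.78 * 306 / 7.78
V2 = 2686.68 / 7.78
V2 = 345.33161954 mL, rounded to 4 dp:

345.3316 mL


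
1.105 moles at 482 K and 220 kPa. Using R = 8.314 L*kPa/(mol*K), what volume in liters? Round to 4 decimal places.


PV = nRT, solve for V = nRT / P.
nRT = 1.105 * 8.314 * 482 = 4428.1195
V = 4428.1195 / 220
V = 20.12781591 L, rounded to 4 dp:

20.1278 L


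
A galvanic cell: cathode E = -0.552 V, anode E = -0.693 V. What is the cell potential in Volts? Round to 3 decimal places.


Standard cell potential: E_cell = E_cathode - E_anode.
E_cell = -0.552 - (-0.693)
E_cell = 0.141 V, rounded to 3 dp:

0.141 V


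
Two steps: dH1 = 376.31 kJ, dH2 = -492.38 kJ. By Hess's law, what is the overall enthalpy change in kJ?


Hess's law: enthalpy is a state function, so add the step enthalpies.
dH_total = dH1 + dH2 = 376.31 + (-492.38)
dH_total = -116.07 kJ:

-116.07 kJ


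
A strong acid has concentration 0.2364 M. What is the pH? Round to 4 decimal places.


A strong acid dissociates completely, so [H+] equals the given concentration.
pH = -log10([H+]) = -log10(0.2364)
pH = 0.62635253, rounded to 4 dp:

0.6264


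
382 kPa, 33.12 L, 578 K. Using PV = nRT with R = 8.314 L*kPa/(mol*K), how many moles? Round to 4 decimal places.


PV = nRT, solve for n = PV / (RT).
PV = 382 * 33.12 = 12651.84
RT = 8.314 * 578 = 4805.492
n = 12651.84 / 4805.492
n = 2.63278765 mol, rounded to 4 dp:

2.6328 mol


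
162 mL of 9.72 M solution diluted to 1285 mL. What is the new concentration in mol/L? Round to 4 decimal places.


Dilution: M1*V1 = M2*V2, solve for M2.
M2 = M1*V1 / V2
M2 = 9.72 * 162 / 1285
M2 = 1574.64 / 1285
M2 = 1.22540078 mol/L, rounded to 4 dp:

1.2254 mol/L


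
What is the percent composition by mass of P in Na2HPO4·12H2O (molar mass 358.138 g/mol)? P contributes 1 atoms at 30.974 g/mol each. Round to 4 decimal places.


pct = 100 * (n_elem * M_elem) / M_total
mass_contribution = 1 * 30.974 = 30.974 g/mol
pct = 100 * 30.974 / 358.138
pct = 8.64862148 %, rounded to 4 dp:

8.6486 %


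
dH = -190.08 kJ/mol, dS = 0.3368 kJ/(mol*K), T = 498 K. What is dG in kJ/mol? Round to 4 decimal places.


Gibbs: dG = dH - T*dS (consistent units, dS already in kJ/(mol*K)).
T*dS = 498 * 0.3368 = 167.7264
dG = -190.08 - (167.7264)
dG = -357.8064 kJ/mol, rounded to 4 dp:

-357.8064 kJ/mol


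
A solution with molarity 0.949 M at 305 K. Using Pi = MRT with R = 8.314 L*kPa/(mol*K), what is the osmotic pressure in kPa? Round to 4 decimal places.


Osmotic pressure (van't Hoff): Pi = M*R*T.
RT = 8.314 * 305 = 2535.77
Pi = 0.949 * 2535.77
Pi = 2406.44573 kPa, rounded to 4 dp:

2406.4457 kPa


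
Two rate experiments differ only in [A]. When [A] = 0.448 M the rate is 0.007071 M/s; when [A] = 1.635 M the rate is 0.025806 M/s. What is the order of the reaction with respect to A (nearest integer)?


Rate is proportional to [A]^n, so rate2/rate1 = ([A]2/[A]1)^n. Take logs to solve for n.
rate2/rate1 = 0.025806 / 0.007071 = 3.6496
[A]2/[A]1 = 1.635 / 0.448 = 3.6496
n = ln(3.6496) / ln(3.6496) = 1.0
Nearest integer order:

1


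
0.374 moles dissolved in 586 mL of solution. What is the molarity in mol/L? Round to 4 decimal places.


Convert volume to liters: V_L = V_mL / 1000.
V_L = 586 / 1000 = 0.586 L
M = n / V_L = 0.374 / 0.586
M = 0.63822526 mol/L, rounded to 4 dp:

0.6382 mol/L


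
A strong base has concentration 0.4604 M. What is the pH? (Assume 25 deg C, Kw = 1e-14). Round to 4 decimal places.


A strong base dissociates completely, so [OH-] equals the given concentration.
pOH = -log10([OH-]) = -log10(0.4604) = 0.336865
pH = 14 - pOH = 14 - 0.336865
pH = 13.663135, rounded to 4 dp:

13.6631


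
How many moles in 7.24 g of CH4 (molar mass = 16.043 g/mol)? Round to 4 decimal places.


n = mass / M
n = 7.24 / 16.043
n = 0.45128717 mol, rounded to 4 dp:

0.4513 mol


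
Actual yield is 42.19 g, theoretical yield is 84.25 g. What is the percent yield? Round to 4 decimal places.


% yield = 100 * actual / theoretical
% yield = 100 * 42.19 / 84.25
% yield = 50.07715134 %, rounded to 4 dp:

50.0772 %


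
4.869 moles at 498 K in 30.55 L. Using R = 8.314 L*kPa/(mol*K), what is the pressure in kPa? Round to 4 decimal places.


PV = nRT, solve for P = nRT / V.
nRT = 4.869 * 8.314 * 498 = 20159.4713
P = 20159.4713 / 30.55
P = 659.88449427 kPa, rounded to 4 dp:

659.8845 kPa


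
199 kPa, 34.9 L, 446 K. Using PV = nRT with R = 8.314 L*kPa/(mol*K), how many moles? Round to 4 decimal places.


PV = nRT, solve for n = PV / (RT).
PV = 199 * 34.9 = 6945.1
RT = 8.314 * 446 = 3708.044
n = 6945.1 / 3708.044
n = 1.87298209 mol, rounded to 4 dp:

1.8730 mol


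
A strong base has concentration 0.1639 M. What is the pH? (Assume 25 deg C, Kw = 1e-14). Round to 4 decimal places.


A strong base dissociates completely, so [OH-] equals the given concentration.
pOH = -log10([OH-]) = -log10(0.1639) = 0.785421
pH = 14 - pOH = 14 - 0.785421
pH = 13.214579, rounded to 4 dp:

13.2146


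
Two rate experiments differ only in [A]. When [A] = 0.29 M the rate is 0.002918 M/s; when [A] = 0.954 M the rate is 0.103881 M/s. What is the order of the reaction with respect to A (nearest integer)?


Rate is proportional to [A]^n, so rate2/rate1 = ([A]2/[A]1)^n. Take logs to solve for n.
rate2/rate1 = 0.103881 / 0.002918 = 35.6001
[A]2/[A]1 = 0.954 / 0.29 = 3.2897
n = ln(35.6001) / ln(3.2897) = 3.0
Nearest integer order:

3


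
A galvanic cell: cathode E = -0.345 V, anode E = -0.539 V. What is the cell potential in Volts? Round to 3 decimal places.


Standard cell potential: E_cell = E_cathode - E_anode.
E_cell = -0.345 - (-0.539)
E_cell = 0.194 V, rounded to 3 dp:

0.194 V


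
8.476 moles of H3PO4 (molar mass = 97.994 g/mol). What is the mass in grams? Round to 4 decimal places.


mass = n * M
mass = 8.476 * 97.994
mass = 830.597144 g, rounded to 4 dp:

830.5971 g


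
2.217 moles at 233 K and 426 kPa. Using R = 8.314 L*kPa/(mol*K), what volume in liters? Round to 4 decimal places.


PV = nRT, solve for V = nRT / P.
nRT = 2.217 * 8.314 * 233 = 4294.6882
V = 4294.6882 / 426
V = 10.0814277 L, rounded to 4 dp:

10.0814 L


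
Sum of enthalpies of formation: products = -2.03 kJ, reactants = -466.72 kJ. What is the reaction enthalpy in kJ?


dH_rxn = sum(dH_f products) - sum(dH_f reactants)
dH_rxn = -2.03 - (-466.72)
dH_rxn = 464.69 kJ:

464.69 kJ


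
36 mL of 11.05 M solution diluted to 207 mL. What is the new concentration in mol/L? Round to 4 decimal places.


Dilution: M1*V1 = M2*V2, solve for M2.
M2 = M1*V1 / V2
M2 = 11.05 * 36 / 207
M2 = 397.8 / 207
M2 = 1.92173913 mol/L, rounded to 4 dp:

1.9217 mol/L


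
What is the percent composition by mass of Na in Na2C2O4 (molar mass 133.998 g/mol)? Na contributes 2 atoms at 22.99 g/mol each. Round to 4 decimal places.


pct = 100 * (n_elem * M_elem) / M_total
mass_contribution = 2 * 22.99 = 45.98 g/mol
pct = 100 * 45.98 / 133.998
pct = 34.31394498 %, rounded to 4 dp:

34.3139 %


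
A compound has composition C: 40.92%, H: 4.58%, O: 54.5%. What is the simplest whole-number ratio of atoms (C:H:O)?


Assume 100 g of compound, divide each mass% by atomic mass to get moles, then normalize by the smallest to get a raw atom ratio.
Moles per 100 g: C: 40.92/12.011 = 3.4069, H: 4.58/1.008 = 4.5437, O: 54.5/15.999 = 3.4065
Raw ratio (divide by min = 3.4065): C: 1.0, H: 1.334, O: 1.0
Multiply by 3 to clear fractions: C: 3.0 ~= 3, H: 4.001 ~= 4, O: 3.0 ~= 3
Reduce by GCD to get the simplest whole-number ratio:

3:4:3


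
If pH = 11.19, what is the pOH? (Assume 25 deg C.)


At 25 deg C, pH + pOH = 14.
pOH = 14 - pH = 14 - 11.19
pOH = 2.81:

2.81


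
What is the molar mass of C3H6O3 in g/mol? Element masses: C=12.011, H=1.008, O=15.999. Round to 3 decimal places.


M = sum(count * atomic_mass) over atoms.
M = 3*12.011 + 6*1.008 + 3*15.999
M = 36.033 + 6.048 + 47.997
M = 90.078 g/mol, rounded to 3 dp:

90.078 g/mol


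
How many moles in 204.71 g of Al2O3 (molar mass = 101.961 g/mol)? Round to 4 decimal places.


n = mass / M
n = 204.71 / 101.961
n = 2.00772845 mol, rounded to 4 dp:

2.0077 mol


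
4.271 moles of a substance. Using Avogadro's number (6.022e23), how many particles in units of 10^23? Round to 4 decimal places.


N = n * NA, then divide by 1e23 for the requested units.
N / 1e23 = n * 6.022
N / 1e23 = 4.271 * 6.022
N / 1e23 = 25.719962, rounded to 4 dp:

25.7200


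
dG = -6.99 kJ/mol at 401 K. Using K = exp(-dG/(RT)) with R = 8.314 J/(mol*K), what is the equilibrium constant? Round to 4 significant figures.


dG is in kJ/mol; multiply by 1000 to match R in J/(mol*K).
RT = 8.314 * 401 = 3333.914 J/mol
exponent = -dG*1000 / (RT) = -(-6.99*1000) / 3333.914 = 2.09663477
K = exp(2.09663477)
K = 8.1387351, rounded to 4 significant figures:

8.139


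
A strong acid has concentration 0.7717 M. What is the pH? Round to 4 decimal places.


A strong acid dissociates completely, so [H+] equals the given concentration.
pH = -log10([H+]) = -log10(0.7717)
pH = 0.1125515, rounded to 4 dp:

0.1126


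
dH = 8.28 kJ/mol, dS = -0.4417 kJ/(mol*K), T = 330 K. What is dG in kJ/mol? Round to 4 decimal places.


Gibbs: dG = dH - T*dS (consistent units, dS already in kJ/(mol*K)).
T*dS = 330 * -0.4417 = -145.761
dG = 8.28 - (-145.761)
dG = 154.041 kJ/mol, rounded to 4 dp:

154.0410 kJ/mol


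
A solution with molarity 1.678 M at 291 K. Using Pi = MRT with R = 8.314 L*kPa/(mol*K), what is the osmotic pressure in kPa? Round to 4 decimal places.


Osmotic pressure (van't Hoff): Pi = M*R*T.
RT = 8.314 * 291 = 2419.374
Pi = 1.678 * 2419.374
Pi = 4059.709572 kPa, rounded to 4 dp:

4059.7096 kPa


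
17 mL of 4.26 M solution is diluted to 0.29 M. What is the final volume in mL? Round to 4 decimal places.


Dilution: M1*V1 = M2*V2, solve for V2.
V2 = M1*V1 / M2
V2 = 4.26 * 17 / 0.29
V2 = 72.42 / 0.29
V2 = 249.72413793 mL, rounded to 4 dp:

249.7241 mL


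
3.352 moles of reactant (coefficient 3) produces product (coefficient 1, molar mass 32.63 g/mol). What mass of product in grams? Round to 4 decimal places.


Use the coefficient ratio to convert reactant moles to product moles, then multiply by the product's molar mass.
moles_P = moles_R * (coeff_P / coeff_R) = 3.352 * (1/3) = 1.117333
mass_P = moles_P * M_P = 1.117333 * 32.63
mass_P = 36.45857579 g, rounded to 4 dp:

36.4586 g


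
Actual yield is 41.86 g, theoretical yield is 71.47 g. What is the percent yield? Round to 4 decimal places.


% yield = 100 * actual / theoretical
% yield = 100 * 41.86 / 71.47
% yield = 58.57002938 %, rounded to 4 dp:

58.5700 %


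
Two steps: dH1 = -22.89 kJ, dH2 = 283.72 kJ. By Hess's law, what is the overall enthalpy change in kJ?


Hess's law: enthalpy is a state function, so add the step enthalpies.
dH_total = dH1 + dH2 = -22.89 + (283.72)
dH_total = 260.83 kJ:

260.83 kJ


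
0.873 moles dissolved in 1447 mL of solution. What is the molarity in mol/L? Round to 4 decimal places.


Convert volume to liters: V_L = V_mL / 1000.
V_L = 1447 / 1000 = 1.447 L
M = n / V_L = 0.873 / 1.447
M = 0.60331721 mol/L, rounded to 4 dp:

0.6033 mol/L


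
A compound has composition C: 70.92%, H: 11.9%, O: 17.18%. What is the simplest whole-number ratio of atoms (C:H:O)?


Assume 100 g of compound, divide each mass% by atomic mass to get moles, then normalize by the smallest to get a raw atom ratio.
Moles per 100 g: C: 70.92/12.011 = 5.9046, H: 11.9/1.008 = 11.8056, O: 17.18/15.999 = 1.0738
Raw ratio (divide by min = 1.0738): C: 5.499, H: 10.994, O: 1.0
Multiply by 2 to clear fractions: C: 10.997 ~= 11, H: 21.988 ~= 22, O: 2.0 ~= 2
Reduce by GCD to get the simplest whole-number ratio:

11:22:2


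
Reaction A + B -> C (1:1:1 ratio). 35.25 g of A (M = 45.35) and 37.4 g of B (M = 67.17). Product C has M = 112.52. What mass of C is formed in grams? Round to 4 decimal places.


Find moles of each reactant; the smaller value is the limiting reagent in a 1:1:1 reaction, so moles_C equals moles of the limiter.
n_A = mass_A / M_A = 35.25 / 45.35 = 0.777288 mol
n_B = mass_B / M_B = 37.4 / 67.17 = 0.556796 mol
Limiting reagent: B (smaller), n_limiting = 0.556796 mol
mass_C = n_limiting * M_C = 0.556796 * 112.52
mass_C = 62.65068592 g, rounded to 4 dp:

62.6507 g


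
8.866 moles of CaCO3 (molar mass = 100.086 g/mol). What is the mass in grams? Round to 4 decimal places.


mass = n * M
mass = 8.866 * 100.086
mass = 887.362476 g, rounded to 4 dp:

887.3625 g


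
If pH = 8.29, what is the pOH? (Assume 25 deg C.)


At 25 deg C, pH + pOH = 14.
pOH = 14 - pH = 14 - 8.29
pOH = 5.71:

5.71


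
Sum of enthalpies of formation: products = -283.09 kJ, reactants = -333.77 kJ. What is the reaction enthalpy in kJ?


dH_rxn = sum(dH_f products) - sum(dH_f reactants)
dH_rxn = -283.09 - (-333.77)
dH_rxn = 50.68 kJ:

50.68 kJ


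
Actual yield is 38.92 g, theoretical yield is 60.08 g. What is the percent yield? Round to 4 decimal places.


% yield = 100 * actual / theoretical
% yield = 100 * 38.92 / 60.08
% yield = 64.78029294 %, rounded to 4 dp:

64.7803 %


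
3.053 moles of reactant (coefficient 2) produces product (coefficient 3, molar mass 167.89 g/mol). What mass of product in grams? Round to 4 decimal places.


Use the coefficient ratio to convert reactant moles to product moles, then multiply by the product's molar mass.
moles_P = moles_R * (coeff_P / coeff_R) = 3.053 * (3/2) = 4.5795
mass_P = moles_P * M_P = 4.5795 * 167.89
mass_P = 768.852255 g, rounded to 4 dp:

768.8523 g


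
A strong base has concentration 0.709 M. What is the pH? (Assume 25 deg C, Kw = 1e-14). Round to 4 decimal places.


A strong base dissociates completely, so [OH-] equals the given concentration.
pOH = -log10([OH-]) = -log10(0.709) = 0.149354
pH = 14 - pOH = 14 - 0.149354
pH = 13.850646, rounded to 4 dp:

13.8506


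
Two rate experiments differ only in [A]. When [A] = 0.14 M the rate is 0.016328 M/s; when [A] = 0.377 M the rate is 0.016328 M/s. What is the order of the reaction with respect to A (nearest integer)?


Rate is proportional to [A]^n, so rate2/rate1 = ([A]2/[A]1)^n. Take logs to solve for n.
rate2/rate1 = 0.016328 / 0.016328 = 1.0
[A]2/[A]1 = 0.377 / 0.14 = 2.6929
n = ln(1.0) / ln(2.6929) = 0.0
Nearest integer order:

0


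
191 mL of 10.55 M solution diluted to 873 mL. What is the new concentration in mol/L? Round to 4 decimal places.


Dilution: M1*V1 = M2*V2, solve for M2.
M2 = M1*V1 / V2
M2 = 10.55 * 191 / 873
M2 = 2015.05 / 873
M2 = 2.30819015 mol/L, rounded to 4 dp:

2.3082 mol/L


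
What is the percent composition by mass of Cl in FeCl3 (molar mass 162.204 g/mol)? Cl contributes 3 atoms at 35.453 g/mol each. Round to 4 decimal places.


pct = 100 * (n_elem * M_elem) / M_total
mass_contribution = 3 * 35.453 = 106.359 g/mol
pct = 100 * 106.359 / 162.204
pct = 65.57113265 %, rounded to 4 dp:

65.5711 %


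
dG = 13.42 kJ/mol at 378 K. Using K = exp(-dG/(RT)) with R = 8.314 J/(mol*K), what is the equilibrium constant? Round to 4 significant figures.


dG is in kJ/mol; multiply by 1000 to match R in J/(mol*K).
RT = 8.314 * 378 = 3142.692 J/mol
exponent = -dG*1000 / (RT) = -(13.42*1000) / 3142.692 = -4.27022438
K = exp(-4.27022438)
K = 0.013978646, rounded to 4 significant figures:

0.01398


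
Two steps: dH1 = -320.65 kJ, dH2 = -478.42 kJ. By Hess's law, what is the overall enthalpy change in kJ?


Hess's law: enthalpy is a state function, so add the step enthalpies.
dH_total = dH1 + dH2 = -320.65 + (-478.42)
dH_total = -799.07 kJ:

-799.07 kJ


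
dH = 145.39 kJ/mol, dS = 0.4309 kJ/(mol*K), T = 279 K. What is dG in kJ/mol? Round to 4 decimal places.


Gibbs: dG = dH - T*dS (consistent units, dS already in kJ/(mol*K)).
T*dS = 279 * 0.4309 = 120.2211
dG = 145.39 - (120.2211)
dG = 25.1689 kJ/mol, rounded to 4 dp:

25.1689 kJ/mol


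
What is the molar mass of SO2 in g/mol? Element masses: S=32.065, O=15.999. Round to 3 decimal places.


M = sum(count * atomic_mass) over atoms.
M = 1*32.065 + 2*15.999
M = 32.065 + 31.998
M = 64.063 g/mol, rounded to 3 dp:

64.063 g/mol


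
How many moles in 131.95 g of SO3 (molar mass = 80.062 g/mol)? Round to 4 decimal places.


n = mass / M
n = 131.95 / 80.062
n = 1.64809772 mol, rounded to 4 dp:

1.6481 mol


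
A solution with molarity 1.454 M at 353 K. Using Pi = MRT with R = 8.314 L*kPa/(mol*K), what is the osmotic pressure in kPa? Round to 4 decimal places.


Osmotic pressure (van't Hoff): Pi = M*R*T.
RT = 8.314 * 353 = 2934.842
Pi = 1.454 * 2934.842
Pi = 4267.260268 kPa, rounded to 4 dp:

4267.2603 kPa


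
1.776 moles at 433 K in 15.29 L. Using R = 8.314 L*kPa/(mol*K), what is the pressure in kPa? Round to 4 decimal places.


PV = nRT, solve for P = nRT / V.
nRT = 1.776 * 8.314 * 433 = 6393.5325
P = 6393.5325 / 15.29
P = 418.15124264 kPa, rounded to 4 dp:

418.1512 kPa


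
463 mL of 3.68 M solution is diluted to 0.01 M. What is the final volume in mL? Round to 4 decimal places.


Dilution: M1*V1 = M2*V2, solve for V2.
V2 = M1*V1 / M2
V2 = 3.68 * 463 / 0.01
V2 = 1703.84 / 0.01
V2 = 170384.0 mL, rounded to 4 dp:

170384.0000 mL


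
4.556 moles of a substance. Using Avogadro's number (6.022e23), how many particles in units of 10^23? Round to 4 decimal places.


N = n * NA, then divide by 1e23 for the requested units.
N / 1e23 = n * 6.022
N / 1e23 = 4.556 * 6.022
N / 1e23 = 27.436232, rounded to 4 dp:

27.4362


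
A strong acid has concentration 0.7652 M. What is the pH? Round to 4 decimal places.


A strong acid dissociates completely, so [H+] equals the given concentration.
pH = -log10([H+]) = -log10(0.7652)
pH = 0.11622504, rounded to 4 dp:

0.1162


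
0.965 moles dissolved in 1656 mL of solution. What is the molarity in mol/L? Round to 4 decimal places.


Convert volume to liters: V_L = V_mL / 1000.
V_L = 1656 / 1000 = 1.656 L
M = n / V_L = 0.965 / 1.656
M = 0.58272947 mol/L, rounded to 4 dp:

0.5827 mol/L


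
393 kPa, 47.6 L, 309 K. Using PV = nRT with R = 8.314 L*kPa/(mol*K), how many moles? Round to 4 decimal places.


PV = nRT, solve for n = PV / (RT).
PV = 393 * 47.6 = 18706.8
RT = 8.314 * 309 = 2569.026
n = 18706.8 / 2569.026
n = 7.28167017 mol, rounded to 4 dp:

7.2817 mol


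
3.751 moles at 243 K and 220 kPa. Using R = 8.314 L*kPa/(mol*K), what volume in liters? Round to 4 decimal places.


PV = nRT, solve for V = nRT / P.
nRT = 3.751 * 8.314 * 243 = 7578.1528
V = 7578.1528 / 220
V = 34.44614909 L, rounded to 4 dp:

34.4461 L


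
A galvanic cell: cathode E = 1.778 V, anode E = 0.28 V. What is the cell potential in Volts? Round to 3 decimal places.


Standard cell potential: E_cell = E_cathode - E_anode.
E_cell = 1.778 - (0.28)
E_cell = 1.498 V, rounded to 3 dp:

1.498 V


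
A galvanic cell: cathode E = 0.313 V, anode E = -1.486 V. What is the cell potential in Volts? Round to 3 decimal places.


Standard cell potential: E_cell = E_cathode - E_anode.
E_cell = 0.313 - (-1.486)
E_cell = 1.799 V, rounded to 3 dp:

1.799 V
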